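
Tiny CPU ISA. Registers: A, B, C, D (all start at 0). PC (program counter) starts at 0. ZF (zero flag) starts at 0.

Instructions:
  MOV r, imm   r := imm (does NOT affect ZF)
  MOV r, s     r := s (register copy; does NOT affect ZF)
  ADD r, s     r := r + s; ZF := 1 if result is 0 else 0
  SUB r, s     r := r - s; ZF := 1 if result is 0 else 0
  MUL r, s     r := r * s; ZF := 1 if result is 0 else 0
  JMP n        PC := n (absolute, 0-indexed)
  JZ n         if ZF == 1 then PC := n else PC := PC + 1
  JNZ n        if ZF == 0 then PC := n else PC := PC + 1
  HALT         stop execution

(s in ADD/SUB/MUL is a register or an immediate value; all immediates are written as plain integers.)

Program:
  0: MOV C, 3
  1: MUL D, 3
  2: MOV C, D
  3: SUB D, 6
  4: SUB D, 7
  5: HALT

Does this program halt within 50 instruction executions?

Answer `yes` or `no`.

Answer: yes

Derivation:
Step 1: PC=0 exec 'MOV C, 3'. After: A=0 B=0 C=3 D=0 ZF=0 PC=1
Step 2: PC=1 exec 'MUL D, 3'. After: A=0 B=0 C=3 D=0 ZF=1 PC=2
Step 3: PC=2 exec 'MOV C, D'. After: A=0 B=0 C=0 D=0 ZF=1 PC=3
Step 4: PC=3 exec 'SUB D, 6'. After: A=0 B=0 C=0 D=-6 ZF=0 PC=4
Step 5: PC=4 exec 'SUB D, 7'. After: A=0 B=0 C=0 D=-13 ZF=0 PC=5
Step 6: PC=5 exec 'HALT'. After: A=0 B=0 C=0 D=-13 ZF=0 PC=5 HALTED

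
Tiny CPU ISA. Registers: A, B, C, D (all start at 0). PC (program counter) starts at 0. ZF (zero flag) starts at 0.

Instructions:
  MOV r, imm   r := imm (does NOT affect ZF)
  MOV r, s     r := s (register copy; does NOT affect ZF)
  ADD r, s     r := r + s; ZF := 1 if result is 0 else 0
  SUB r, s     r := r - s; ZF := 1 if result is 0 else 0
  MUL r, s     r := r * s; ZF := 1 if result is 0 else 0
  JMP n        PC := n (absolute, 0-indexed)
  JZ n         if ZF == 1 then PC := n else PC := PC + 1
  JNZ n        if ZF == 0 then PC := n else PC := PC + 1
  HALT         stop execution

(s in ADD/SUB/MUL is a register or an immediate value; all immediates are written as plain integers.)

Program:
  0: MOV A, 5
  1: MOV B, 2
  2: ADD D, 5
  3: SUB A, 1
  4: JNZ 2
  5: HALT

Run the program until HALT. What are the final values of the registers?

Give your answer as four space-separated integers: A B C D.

Answer: 0 2 0 25

Derivation:
Step 1: PC=0 exec 'MOV A, 5'. After: A=5 B=0 C=0 D=0 ZF=0 PC=1
Step 2: PC=1 exec 'MOV B, 2'. After: A=5 B=2 C=0 D=0 ZF=0 PC=2
Step 3: PC=2 exec 'ADD D, 5'. After: A=5 B=2 C=0 D=5 ZF=0 PC=3
Step 4: PC=3 exec 'SUB A, 1'. After: A=4 B=2 C=0 D=5 ZF=0 PC=4
Step 5: PC=4 exec 'JNZ 2'. After: A=4 B=2 C=0 D=5 ZF=0 PC=2
Step 6: PC=2 exec 'ADD D, 5'. After: A=4 B=2 C=0 D=10 ZF=0 PC=3
Step 7: PC=3 exec 'SUB A, 1'. After: A=3 B=2 C=0 D=10 ZF=0 PC=4
Step 8: PC=4 exec 'JNZ 2'. After: A=3 B=2 C=0 D=10 ZF=0 PC=2
Step 9: PC=2 exec 'ADD D, 5'. After: A=3 B=2 C=0 D=15 ZF=0 PC=3
Step 10: PC=3 exec 'SUB A, 1'. After: A=2 B=2 C=0 D=15 ZF=0 PC=4
Step 11: PC=4 exec 'JNZ 2'. After: A=2 B=2 C=0 D=15 ZF=0 PC=2
Step 12: PC=2 exec 'ADD D, 5'. After: A=2 B=2 C=0 D=20 ZF=0 PC=3
Step 13: PC=3 exec 'SUB A, 1'. After: A=1 B=2 C=0 D=20 ZF=0 PC=4
Step 14: PC=4 exec 'JNZ 2'. After: A=1 B=2 C=0 D=20 ZF=0 PC=2
Step 15: PC=2 exec 'ADD D, 5'. After: A=1 B=2 C=0 D=25 ZF=0 PC=3
Step 16: PC=3 exec 'SUB A, 1'. After: A=0 B=2 C=0 D=25 ZF=1 PC=4
Step 17: PC=4 exec 'JNZ 2'. After: A=0 B=2 C=0 D=25 ZF=1 PC=5
Step 18: PC=5 exec 'HALT'. After: A=0 B=2 C=0 D=25 ZF=1 PC=5 HALTED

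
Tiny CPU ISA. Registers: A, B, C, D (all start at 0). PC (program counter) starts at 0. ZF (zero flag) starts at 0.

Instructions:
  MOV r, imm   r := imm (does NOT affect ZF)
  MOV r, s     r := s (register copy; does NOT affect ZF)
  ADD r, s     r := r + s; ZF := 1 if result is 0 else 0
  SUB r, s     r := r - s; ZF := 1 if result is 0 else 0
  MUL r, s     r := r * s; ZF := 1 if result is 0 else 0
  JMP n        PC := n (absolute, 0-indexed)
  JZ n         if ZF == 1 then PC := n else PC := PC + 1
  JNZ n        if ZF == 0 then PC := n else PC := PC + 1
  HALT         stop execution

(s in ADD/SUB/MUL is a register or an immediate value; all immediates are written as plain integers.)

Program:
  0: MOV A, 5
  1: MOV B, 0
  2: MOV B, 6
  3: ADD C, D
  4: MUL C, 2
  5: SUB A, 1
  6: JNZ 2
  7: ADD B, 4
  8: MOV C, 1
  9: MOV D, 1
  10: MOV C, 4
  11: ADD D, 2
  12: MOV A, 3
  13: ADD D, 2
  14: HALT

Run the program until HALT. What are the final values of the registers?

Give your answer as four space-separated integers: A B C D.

Step 1: PC=0 exec 'MOV A, 5'. After: A=5 B=0 C=0 D=0 ZF=0 PC=1
Step 2: PC=1 exec 'MOV B, 0'. After: A=5 B=0 C=0 D=0 ZF=0 PC=2
Step 3: PC=2 exec 'MOV B, 6'. After: A=5 B=6 C=0 D=0 ZF=0 PC=3
Step 4: PC=3 exec 'ADD C, D'. After: A=5 B=6 C=0 D=0 ZF=1 PC=4
Step 5: PC=4 exec 'MUL C, 2'. After: A=5 B=6 C=0 D=0 ZF=1 PC=5
Step 6: PC=5 exec 'SUB A, 1'. After: A=4 B=6 C=0 D=0 ZF=0 PC=6
Step 7: PC=6 exec 'JNZ 2'. After: A=4 B=6 C=0 D=0 ZF=0 PC=2
Step 8: PC=2 exec 'MOV B, 6'. After: A=4 B=6 C=0 D=0 ZF=0 PC=3
Step 9: PC=3 exec 'ADD C, D'. After: A=4 B=6 C=0 D=0 ZF=1 PC=4
Step 10: PC=4 exec 'MUL C, 2'. After: A=4 B=6 C=0 D=0 ZF=1 PC=5
Step 11: PC=5 exec 'SUB A, 1'. After: A=3 B=6 C=0 D=0 ZF=0 PC=6
Step 12: PC=6 exec 'JNZ 2'. After: A=3 B=6 C=0 D=0 ZF=0 PC=2
Step 13: PC=2 exec 'MOV B, 6'. After: A=3 B=6 C=0 D=0 ZF=0 PC=3
Step 14: PC=3 exec 'ADD C, D'. After: A=3 B=6 C=0 D=0 ZF=1 PC=4
Step 15: PC=4 exec 'MUL C, 2'. After: A=3 B=6 C=0 D=0 ZF=1 PC=5
Step 16: PC=5 exec 'SUB A, 1'. After: A=2 B=6 C=0 D=0 ZF=0 PC=6
Step 17: PC=6 exec 'JNZ 2'. After: A=2 B=6 C=0 D=0 ZF=0 PC=2
Step 18: PC=2 exec 'MOV B, 6'. After: A=2 B=6 C=0 D=0 ZF=0 PC=3
Step 19: PC=3 exec 'ADD C, D'. After: A=2 B=6 C=0 D=0 ZF=1 PC=4
Step 20: PC=4 exec 'MUL C, 2'. After: A=2 B=6 C=0 D=0 ZF=1 PC=5
Step 21: PC=5 exec 'SUB A, 1'. After: A=1 B=6 C=0 D=0 ZF=0 PC=6
Step 22: PC=6 exec 'JNZ 2'. After: A=1 B=6 C=0 D=0 ZF=0 PC=2
Step 23: PC=2 exec 'MOV B, 6'. After: A=1 B=6 C=0 D=0 ZF=0 PC=3
Step 24: PC=3 exec 'ADD C, D'. After: A=1 B=6 C=0 D=0 ZF=1 PC=4
Step 25: PC=4 exec 'MUL C, 2'. After: A=1 B=6 C=0 D=0 ZF=1 PC=5
Step 26: PC=5 exec 'SUB A, 1'. After: A=0 B=6 C=0 D=0 ZF=1 PC=6
Step 27: PC=6 exec 'JNZ 2'. After: A=0 B=6 C=0 D=0 ZF=1 PC=7
Step 28: PC=7 exec 'ADD B, 4'. After: A=0 B=10 C=0 D=0 ZF=0 PC=8
Step 29: PC=8 exec 'MOV C, 1'. After: A=0 B=10 C=1 D=0 ZF=0 PC=9
Step 30: PC=9 exec 'MOV D, 1'. After: A=0 B=10 C=1 D=1 ZF=0 PC=10
Step 31: PC=10 exec 'MOV C, 4'. After: A=0 B=10 C=4 D=1 ZF=0 PC=11
Step 32: PC=11 exec 'ADD D, 2'. After: A=0 B=10 C=4 D=3 ZF=0 PC=12
Step 33: PC=12 exec 'MOV A, 3'. After: A=3 B=10 C=4 D=3 ZF=0 PC=13
Step 34: PC=13 exec 'ADD D, 2'. After: A=3 B=10 C=4 D=5 ZF=0 PC=14
Step 35: PC=14 exec 'HALT'. After: A=3 B=10 C=4 D=5 ZF=0 PC=14 HALTED

Answer: 3 10 4 5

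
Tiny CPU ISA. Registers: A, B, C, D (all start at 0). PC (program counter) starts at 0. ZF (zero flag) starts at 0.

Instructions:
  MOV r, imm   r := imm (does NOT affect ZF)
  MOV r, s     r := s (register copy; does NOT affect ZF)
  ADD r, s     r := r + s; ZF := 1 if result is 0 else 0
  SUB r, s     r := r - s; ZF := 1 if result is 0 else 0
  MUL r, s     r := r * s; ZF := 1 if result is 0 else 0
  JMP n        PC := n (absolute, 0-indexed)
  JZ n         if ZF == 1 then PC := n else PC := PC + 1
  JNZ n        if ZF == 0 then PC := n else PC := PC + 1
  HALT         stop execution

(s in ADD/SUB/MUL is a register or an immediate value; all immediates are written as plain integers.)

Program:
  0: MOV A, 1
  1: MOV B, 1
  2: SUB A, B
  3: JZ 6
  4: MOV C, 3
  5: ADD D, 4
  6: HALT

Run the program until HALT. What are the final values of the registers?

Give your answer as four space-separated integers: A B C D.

Answer: 0 1 0 0

Derivation:
Step 1: PC=0 exec 'MOV A, 1'. After: A=1 B=0 C=0 D=0 ZF=0 PC=1
Step 2: PC=1 exec 'MOV B, 1'. After: A=1 B=1 C=0 D=0 ZF=0 PC=2
Step 3: PC=2 exec 'SUB A, B'. After: A=0 B=1 C=0 D=0 ZF=1 PC=3
Step 4: PC=3 exec 'JZ 6'. After: A=0 B=1 C=0 D=0 ZF=1 PC=6
Step 5: PC=6 exec 'HALT'. After: A=0 B=1 C=0 D=0 ZF=1 PC=6 HALTED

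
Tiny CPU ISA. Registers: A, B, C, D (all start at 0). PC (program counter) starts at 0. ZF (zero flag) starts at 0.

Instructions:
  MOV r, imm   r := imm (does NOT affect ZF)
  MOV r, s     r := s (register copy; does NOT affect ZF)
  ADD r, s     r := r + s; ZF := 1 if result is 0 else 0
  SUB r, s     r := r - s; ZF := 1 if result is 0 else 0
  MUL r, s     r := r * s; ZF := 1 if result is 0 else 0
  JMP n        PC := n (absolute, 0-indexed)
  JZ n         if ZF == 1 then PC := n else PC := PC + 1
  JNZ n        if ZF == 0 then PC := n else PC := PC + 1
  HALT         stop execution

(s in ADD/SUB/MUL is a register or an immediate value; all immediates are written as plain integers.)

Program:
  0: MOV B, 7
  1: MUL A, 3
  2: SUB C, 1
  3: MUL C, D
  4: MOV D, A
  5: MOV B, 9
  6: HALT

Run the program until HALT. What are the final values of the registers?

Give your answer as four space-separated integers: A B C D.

Step 1: PC=0 exec 'MOV B, 7'. After: A=0 B=7 C=0 D=0 ZF=0 PC=1
Step 2: PC=1 exec 'MUL A, 3'. After: A=0 B=7 C=0 D=0 ZF=1 PC=2
Step 3: PC=2 exec 'SUB C, 1'. After: A=0 B=7 C=-1 D=0 ZF=0 PC=3
Step 4: PC=3 exec 'MUL C, D'. After: A=0 B=7 C=0 D=0 ZF=1 PC=4
Step 5: PC=4 exec 'MOV D, A'. After: A=0 B=7 C=0 D=0 ZF=1 PC=5
Step 6: PC=5 exec 'MOV B, 9'. After: A=0 B=9 C=0 D=0 ZF=1 PC=6
Step 7: PC=6 exec 'HALT'. After: A=0 B=9 C=0 D=0 ZF=1 PC=6 HALTED

Answer: 0 9 0 0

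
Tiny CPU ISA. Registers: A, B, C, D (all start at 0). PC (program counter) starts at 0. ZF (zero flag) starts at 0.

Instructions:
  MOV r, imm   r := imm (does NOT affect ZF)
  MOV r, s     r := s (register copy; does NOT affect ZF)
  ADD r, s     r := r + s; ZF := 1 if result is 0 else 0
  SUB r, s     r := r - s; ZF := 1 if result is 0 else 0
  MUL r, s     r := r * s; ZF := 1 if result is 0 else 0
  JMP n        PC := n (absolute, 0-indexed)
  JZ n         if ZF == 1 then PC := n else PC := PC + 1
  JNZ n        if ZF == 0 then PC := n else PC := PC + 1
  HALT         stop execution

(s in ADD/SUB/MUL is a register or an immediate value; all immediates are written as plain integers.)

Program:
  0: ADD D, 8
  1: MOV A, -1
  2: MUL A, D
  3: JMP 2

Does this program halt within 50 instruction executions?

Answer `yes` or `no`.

Step 1: PC=0 exec 'ADD D, 8'. After: A=0 B=0 C=0 D=8 ZF=0 PC=1
Step 2: PC=1 exec 'MOV A, -1'. After: A=-1 B=0 C=0 D=8 ZF=0 PC=2
Step 3: PC=2 exec 'MUL A, D'. After: A=-8 B=0 C=0 D=8 ZF=0 PC=3
Step 4: PC=3 exec 'JMP 2'. After: A=-8 B=0 C=0 D=8 ZF=0 PC=2
Step 5: PC=2 exec 'MUL A, D'. After: A=-64 B=0 C=0 D=8 ZF=0 PC=3
Step 6: PC=3 exec 'JMP 2'. After: A=-64 B=0 C=0 D=8 ZF=0 PC=2
Step 7: PC=2 exec 'MUL A, D'. After: A=-512 B=0 C=0 D=8 ZF=0 PC=3
Step 8: PC=3 exec 'JMP 2'. After: A=-512 B=0 C=0 D=8 ZF=0 PC=2
Step 9: PC=2 exec 'MUL A, D'. After: A=-4096 B=0 C=0 D=8 ZF=0 PC=3
Step 10: PC=3 exec 'JMP 2'. After: A=-4096 B=0 C=0 D=8 ZF=0 PC=2
Step 11: PC=2 exec 'MUL A, D'. After: A=-32768 B=0 C=0 D=8 ZF=0 PC=3
Step 12: PC=3 exec 'JMP 2'. After: A=-32768 B=0 C=0 D=8 ZF=0 PC=2
Step 13: PC=2 exec 'MUL A, D'. After: A=-262144 B=0 C=0 D=8 ZF=0 PC=3
Step 14: PC=3 exec 'JMP 2'. After: A=-262144 B=0 C=0 D=8 ZF=0 PC=2
Step 15: PC=2 exec 'MUL A, D'. After: A=-2097152 B=0 C=0 D=8 ZF=0 PC=3
After 50 steps: not halted. PC revisits the same instructions with no path to HALT; will never halt.

Answer: no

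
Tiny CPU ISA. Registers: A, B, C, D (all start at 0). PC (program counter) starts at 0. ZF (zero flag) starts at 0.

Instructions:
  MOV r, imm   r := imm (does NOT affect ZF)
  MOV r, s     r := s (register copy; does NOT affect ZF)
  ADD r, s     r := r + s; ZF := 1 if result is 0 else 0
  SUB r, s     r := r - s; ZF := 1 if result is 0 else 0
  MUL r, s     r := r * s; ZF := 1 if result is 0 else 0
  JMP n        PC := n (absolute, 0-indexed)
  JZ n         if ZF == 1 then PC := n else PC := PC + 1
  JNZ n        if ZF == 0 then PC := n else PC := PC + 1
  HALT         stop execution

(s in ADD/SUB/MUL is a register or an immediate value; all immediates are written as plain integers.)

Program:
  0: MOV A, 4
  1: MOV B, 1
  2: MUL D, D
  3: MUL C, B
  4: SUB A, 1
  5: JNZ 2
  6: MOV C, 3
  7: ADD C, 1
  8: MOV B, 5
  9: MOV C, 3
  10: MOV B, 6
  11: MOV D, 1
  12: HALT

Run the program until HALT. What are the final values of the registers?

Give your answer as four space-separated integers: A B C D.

Answer: 0 6 3 1

Derivation:
Step 1: PC=0 exec 'MOV A, 4'. After: A=4 B=0 C=0 D=0 ZF=0 PC=1
Step 2: PC=1 exec 'MOV B, 1'. After: A=4 B=1 C=0 D=0 ZF=0 PC=2
Step 3: PC=2 exec 'MUL D, D'. After: A=4 B=1 C=0 D=0 ZF=1 PC=3
Step 4: PC=3 exec 'MUL C, B'. After: A=4 B=1 C=0 D=0 ZF=1 PC=4
Step 5: PC=4 exec 'SUB A, 1'. After: A=3 B=1 C=0 D=0 ZF=0 PC=5
Step 6: PC=5 exec 'JNZ 2'. After: A=3 B=1 C=0 D=0 ZF=0 PC=2
Step 7: PC=2 exec 'MUL D, D'. After: A=3 B=1 C=0 D=0 ZF=1 PC=3
Step 8: PC=3 exec 'MUL C, B'. After: A=3 B=1 C=0 D=0 ZF=1 PC=4
Step 9: PC=4 exec 'SUB A, 1'. After: A=2 B=1 C=0 D=0 ZF=0 PC=5
Step 10: PC=5 exec 'JNZ 2'. After: A=2 B=1 C=0 D=0 ZF=0 PC=2
Step 11: PC=2 exec 'MUL D, D'. After: A=2 B=1 C=0 D=0 ZF=1 PC=3
Step 12: PC=3 exec 'MUL C, B'. After: A=2 B=1 C=0 D=0 ZF=1 PC=4
Step 13: PC=4 exec 'SUB A, 1'. After: A=1 B=1 C=0 D=0 ZF=0 PC=5
Step 14: PC=5 exec 'JNZ 2'. After: A=1 B=1 C=0 D=0 ZF=0 PC=2
Step 15: PC=2 exec 'MUL D, D'. After: A=1 B=1 C=0 D=0 ZF=1 PC=3
Step 16: PC=3 exec 'MUL C, B'. After: A=1 B=1 C=0 D=0 ZF=1 PC=4
Step 17: PC=4 exec 'SUB A, 1'. After: A=0 B=1 C=0 D=0 ZF=1 PC=5
Step 18: PC=5 exec 'JNZ 2'. After: A=0 B=1 C=0 D=0 ZF=1 PC=6
Step 19: PC=6 exec 'MOV C, 3'. After: A=0 B=1 C=3 D=0 ZF=1 PC=7
Step 20: PC=7 exec 'ADD C, 1'. After: A=0 B=1 C=4 D=0 ZF=0 PC=8
Step 21: PC=8 exec 'MOV B, 5'. After: A=0 B=5 C=4 D=0 ZF=0 PC=9
Step 22: PC=9 exec 'MOV C, 3'. After: A=0 B=5 C=3 D=0 ZF=0 PC=10
Step 23: PC=10 exec 'MOV B, 6'. After: A=0 B=6 C=3 D=0 ZF=0 PC=11
Step 24: PC=11 exec 'MOV D, 1'. After: A=0 B=6 C=3 D=1 ZF=0 PC=12
Step 25: PC=12 exec 'HALT'. After: A=0 B=6 C=3 D=1 ZF=0 PC=12 HALTED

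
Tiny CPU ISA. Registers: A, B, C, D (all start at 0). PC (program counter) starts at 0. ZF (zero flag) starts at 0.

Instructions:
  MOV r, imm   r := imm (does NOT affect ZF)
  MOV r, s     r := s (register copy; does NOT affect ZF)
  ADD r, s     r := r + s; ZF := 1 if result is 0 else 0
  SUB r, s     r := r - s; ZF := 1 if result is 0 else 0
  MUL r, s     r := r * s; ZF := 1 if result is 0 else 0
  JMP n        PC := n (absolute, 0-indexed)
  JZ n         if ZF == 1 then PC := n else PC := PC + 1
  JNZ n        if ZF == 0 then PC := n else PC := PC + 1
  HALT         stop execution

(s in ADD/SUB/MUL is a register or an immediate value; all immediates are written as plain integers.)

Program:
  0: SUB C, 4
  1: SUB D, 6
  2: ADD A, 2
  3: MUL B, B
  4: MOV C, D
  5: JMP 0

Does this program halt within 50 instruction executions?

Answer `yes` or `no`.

Answer: no

Derivation:
Step 1: PC=0 exec 'SUB C, 4'. After: A=0 B=0 C=-4 D=0 ZF=0 PC=1
Step 2: PC=1 exec 'SUB D, 6'. After: A=0 B=0 C=-4 D=-6 ZF=0 PC=2
Step 3: PC=2 exec 'ADD A, 2'. After: A=2 B=0 C=-4 D=-6 ZF=0 PC=3
Step 4: PC=3 exec 'MUL B, B'. After: A=2 B=0 C=-4 D=-6 ZF=1 PC=4
Step 5: PC=4 exec 'MOV C, D'. After: A=2 B=0 C=-6 D=-6 ZF=1 PC=5
Step 6: PC=5 exec 'JMP 0'. After: A=2 B=0 C=-6 D=-6 ZF=1 PC=0
Step 7: PC=0 exec 'SUB C, 4'. After: A=2 B=0 C=-10 D=-6 ZF=0 PC=1
Step 8: PC=1 exec 'SUB D, 6'. After: A=2 B=0 C=-10 D=-12 ZF=0 PC=2
Step 9: PC=2 exec 'ADD A, 2'. After: A=4 B=0 C=-10 D=-12 ZF=0 PC=3
Step 10: PC=3 exec 'MUL B, B'. After: A=4 B=0 C=-10 D=-12 ZF=1 PC=4
Step 11: PC=4 exec 'MOV C, D'. After: A=4 B=0 C=-12 D=-12 ZF=1 PC=5
Step 12: PC=5 exec 'JMP 0'. After: A=4 B=0 C=-12 D=-12 ZF=1 PC=0
Step 13: PC=0 exec 'SUB C, 4'. After: A=4 B=0 C=-16 D=-12 ZF=0 PC=1
Step 14: PC=1 exec 'SUB D, 6'. After: A=4 B=0 C=-16 D=-18 ZF=0 PC=2
Step 15: PC=2 exec 'ADD A, 2'. After: A=6 B=0 C=-16 D=-18 ZF=0 PC=3
After 50 steps: not halted. PC revisits the same instructions with no path to HALT; will never halt.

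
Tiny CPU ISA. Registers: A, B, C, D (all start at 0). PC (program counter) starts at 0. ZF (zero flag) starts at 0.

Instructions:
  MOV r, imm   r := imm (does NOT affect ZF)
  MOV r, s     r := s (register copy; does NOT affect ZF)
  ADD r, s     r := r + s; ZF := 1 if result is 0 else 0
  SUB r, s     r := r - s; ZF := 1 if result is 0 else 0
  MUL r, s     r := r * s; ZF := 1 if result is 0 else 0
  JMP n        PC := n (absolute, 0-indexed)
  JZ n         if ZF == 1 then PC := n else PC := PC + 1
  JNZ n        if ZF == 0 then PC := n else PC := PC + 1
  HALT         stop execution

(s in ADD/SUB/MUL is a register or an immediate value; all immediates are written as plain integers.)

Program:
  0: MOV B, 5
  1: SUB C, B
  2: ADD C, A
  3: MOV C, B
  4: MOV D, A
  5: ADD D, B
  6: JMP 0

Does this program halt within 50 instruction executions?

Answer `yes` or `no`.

Answer: no

Derivation:
Step 1: PC=0 exec 'MOV B, 5'. After: A=0 B=5 C=0 D=0 ZF=0 PC=1
Step 2: PC=1 exec 'SUB C, B'. After: A=0 B=5 C=-5 D=0 ZF=0 PC=2
Step 3: PC=2 exec 'ADD C, A'. After: A=0 B=5 C=-5 D=0 ZF=0 PC=3
Step 4: PC=3 exec 'MOV C, B'. After: A=0 B=5 C=5 D=0 ZF=0 PC=4
Step 5: PC=4 exec 'MOV D, A'. After: A=0 B=5 C=5 D=0 ZF=0 PC=5
Step 6: PC=5 exec 'ADD D, B'. After: A=0 B=5 C=5 D=5 ZF=0 PC=6
Step 7: PC=6 exec 'JMP 0'. After: A=0 B=5 C=5 D=5 ZF=0 PC=0
Step 8: PC=0 exec 'MOV B, 5'. After: A=0 B=5 C=5 D=5 ZF=0 PC=1
Step 9: PC=1 exec 'SUB C, B'. After: A=0 B=5 C=0 D=5 ZF=1 PC=2
Step 10: PC=2 exec 'ADD C, A'. After: A=0 B=5 C=0 D=5 ZF=1 PC=3
Step 11: PC=3 exec 'MOV C, B'. After: A=0 B=5 C=5 D=5 ZF=1 PC=4
Step 12: PC=4 exec 'MOV D, A'. After: A=0 B=5 C=5 D=0 ZF=1 PC=5
Step 13: PC=5 exec 'ADD D, B'. After: A=0 B=5 C=5 D=5 ZF=0 PC=6
State after step 13 equals state after step 6: the program is in a cycle of length 7 and will never halt.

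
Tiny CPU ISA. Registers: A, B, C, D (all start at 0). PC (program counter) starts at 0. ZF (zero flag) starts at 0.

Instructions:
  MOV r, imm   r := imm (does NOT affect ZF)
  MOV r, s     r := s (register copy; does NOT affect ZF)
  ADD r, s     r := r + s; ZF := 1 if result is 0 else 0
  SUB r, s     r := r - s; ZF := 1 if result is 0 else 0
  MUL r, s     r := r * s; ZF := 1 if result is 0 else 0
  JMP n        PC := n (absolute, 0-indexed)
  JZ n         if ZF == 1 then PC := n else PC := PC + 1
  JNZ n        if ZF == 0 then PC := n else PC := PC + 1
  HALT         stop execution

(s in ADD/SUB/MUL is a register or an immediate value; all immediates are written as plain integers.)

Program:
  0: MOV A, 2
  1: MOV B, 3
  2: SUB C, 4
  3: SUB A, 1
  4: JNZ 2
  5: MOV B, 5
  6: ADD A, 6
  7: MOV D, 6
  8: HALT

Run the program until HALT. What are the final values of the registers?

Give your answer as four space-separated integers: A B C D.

Answer: 6 5 -8 6

Derivation:
Step 1: PC=0 exec 'MOV A, 2'. After: A=2 B=0 C=0 D=0 ZF=0 PC=1
Step 2: PC=1 exec 'MOV B, 3'. After: A=2 B=3 C=0 D=0 ZF=0 PC=2
Step 3: PC=2 exec 'SUB C, 4'. After: A=2 B=3 C=-4 D=0 ZF=0 PC=3
Step 4: PC=3 exec 'SUB A, 1'. After: A=1 B=3 C=-4 D=0 ZF=0 PC=4
Step 5: PC=4 exec 'JNZ 2'. After: A=1 B=3 C=-4 D=0 ZF=0 PC=2
Step 6: PC=2 exec 'SUB C, 4'. After: A=1 B=3 C=-8 D=0 ZF=0 PC=3
Step 7: PC=3 exec 'SUB A, 1'. After: A=0 B=3 C=-8 D=0 ZF=1 PC=4
Step 8: PC=4 exec 'JNZ 2'. After: A=0 B=3 C=-8 D=0 ZF=1 PC=5
Step 9: PC=5 exec 'MOV B, 5'. After: A=0 B=5 C=-8 D=0 ZF=1 PC=6
Step 10: PC=6 exec 'ADD A, 6'. After: A=6 B=5 C=-8 D=0 ZF=0 PC=7
Step 11: PC=7 exec 'MOV D, 6'. After: A=6 B=5 C=-8 D=6 ZF=0 PC=8
Step 12: PC=8 exec 'HALT'. After: A=6 B=5 C=-8 D=6 ZF=0 PC=8 HALTED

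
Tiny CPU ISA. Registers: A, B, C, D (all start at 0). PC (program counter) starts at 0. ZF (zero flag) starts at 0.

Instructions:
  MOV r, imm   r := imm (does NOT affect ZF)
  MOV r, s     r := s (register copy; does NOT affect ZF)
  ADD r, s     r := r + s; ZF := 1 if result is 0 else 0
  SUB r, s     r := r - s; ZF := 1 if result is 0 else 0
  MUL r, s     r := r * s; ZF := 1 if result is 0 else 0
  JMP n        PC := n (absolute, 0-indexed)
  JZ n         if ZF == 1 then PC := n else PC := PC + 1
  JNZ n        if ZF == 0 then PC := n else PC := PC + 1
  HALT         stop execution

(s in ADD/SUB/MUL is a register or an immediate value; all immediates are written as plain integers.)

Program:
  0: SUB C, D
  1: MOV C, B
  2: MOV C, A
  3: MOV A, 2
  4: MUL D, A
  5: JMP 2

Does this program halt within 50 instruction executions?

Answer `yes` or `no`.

Step 1: PC=0 exec 'SUB C, D'. After: A=0 B=0 C=0 D=0 ZF=1 PC=1
Step 2: PC=1 exec 'MOV C, B'. After: A=0 B=0 C=0 D=0 ZF=1 PC=2
Step 3: PC=2 exec 'MOV C, A'. After: A=0 B=0 C=0 D=0 ZF=1 PC=3
Step 4: PC=3 exec 'MOV A, 2'. After: A=2 B=0 C=0 D=0 ZF=1 PC=4
Step 5: PC=4 exec 'MUL D, A'. After: A=2 B=0 C=0 D=0 ZF=1 PC=5
Step 6: PC=5 exec 'JMP 2'. After: A=2 B=0 C=0 D=0 ZF=1 PC=2
Step 7: PC=2 exec 'MOV C, A'. After: A=2 B=0 C=2 D=0 ZF=1 PC=3
Step 8: PC=3 exec 'MOV A, 2'. After: A=2 B=0 C=2 D=0 ZF=1 PC=4
Step 9: PC=4 exec 'MUL D, A'. After: A=2 B=0 C=2 D=0 ZF=1 PC=5
Step 10: PC=5 exec 'JMP 2'. After: A=2 B=0 C=2 D=0 ZF=1 PC=2
Step 11: PC=2 exec 'MOV C, A'. After: A=2 B=0 C=2 D=0 ZF=1 PC=3
State after step 11 equals state after step 7: the program is in a cycle of length 4 and will never halt.

Answer: no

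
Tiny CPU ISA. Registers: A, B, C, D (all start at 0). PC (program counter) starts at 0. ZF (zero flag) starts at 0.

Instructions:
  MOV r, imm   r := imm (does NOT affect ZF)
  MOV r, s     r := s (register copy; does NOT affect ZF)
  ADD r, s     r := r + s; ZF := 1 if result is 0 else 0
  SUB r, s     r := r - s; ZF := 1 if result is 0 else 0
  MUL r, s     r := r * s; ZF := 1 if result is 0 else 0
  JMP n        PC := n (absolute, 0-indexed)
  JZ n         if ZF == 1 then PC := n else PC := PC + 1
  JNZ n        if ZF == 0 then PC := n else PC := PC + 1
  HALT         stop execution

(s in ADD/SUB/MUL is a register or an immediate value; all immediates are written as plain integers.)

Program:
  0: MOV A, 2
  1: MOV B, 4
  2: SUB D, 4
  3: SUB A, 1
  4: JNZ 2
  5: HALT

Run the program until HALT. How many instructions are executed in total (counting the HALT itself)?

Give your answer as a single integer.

Step 1: PC=0 exec 'MOV A, 2'. After: A=2 B=0 C=0 D=0 ZF=0 PC=1
Step 2: PC=1 exec 'MOV B, 4'. After: A=2 B=4 C=0 D=0 ZF=0 PC=2
Step 3: PC=2 exec 'SUB D, 4'. After: A=2 B=4 C=0 D=-4 ZF=0 PC=3
Step 4: PC=3 exec 'SUB A, 1'. After: A=1 B=4 C=0 D=-4 ZF=0 PC=4
Step 5: PC=4 exec 'JNZ 2'. After: A=1 B=4 C=0 D=-4 ZF=0 PC=2
Step 6: PC=2 exec 'SUB D, 4'. After: A=1 B=4 C=0 D=-8 ZF=0 PC=3
Step 7: PC=3 exec 'SUB A, 1'. After: A=0 B=4 C=0 D=-8 ZF=1 PC=4
Step 8: PC=4 exec 'JNZ 2'. After: A=0 B=4 C=0 D=-8 ZF=1 PC=5
Step 9: PC=5 exec 'HALT'. After: A=0 B=4 C=0 D=-8 ZF=1 PC=5 HALTED
Total instructions executed: 9

Answer: 9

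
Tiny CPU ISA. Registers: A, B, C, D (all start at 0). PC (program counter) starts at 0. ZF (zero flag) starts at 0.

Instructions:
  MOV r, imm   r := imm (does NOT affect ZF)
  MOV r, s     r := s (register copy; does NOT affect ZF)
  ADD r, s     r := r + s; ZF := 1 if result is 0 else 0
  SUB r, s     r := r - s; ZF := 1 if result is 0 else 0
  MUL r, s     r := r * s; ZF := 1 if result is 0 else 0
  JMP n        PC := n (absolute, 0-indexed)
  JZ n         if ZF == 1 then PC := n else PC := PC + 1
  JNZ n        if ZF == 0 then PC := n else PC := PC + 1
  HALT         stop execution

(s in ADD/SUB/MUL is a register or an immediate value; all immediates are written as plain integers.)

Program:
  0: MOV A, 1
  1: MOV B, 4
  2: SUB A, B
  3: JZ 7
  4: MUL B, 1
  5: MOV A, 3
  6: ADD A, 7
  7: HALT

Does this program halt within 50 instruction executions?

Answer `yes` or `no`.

Answer: yes

Derivation:
Step 1: PC=0 exec 'MOV A, 1'. After: A=1 B=0 C=0 D=0 ZF=0 PC=1
Step 2: PC=1 exec 'MOV B, 4'. After: A=1 B=4 C=0 D=0 ZF=0 PC=2
Step 3: PC=2 exec 'SUB A, B'. After: A=-3 B=4 C=0 D=0 ZF=0 PC=3
Step 4: PC=3 exec 'JZ 7'. After: A=-3 B=4 C=0 D=0 ZF=0 PC=4
Step 5: PC=4 exec 'MUL B, 1'. After: A=-3 B=4 C=0 D=0 ZF=0 PC=5
Step 6: PC=5 exec 'MOV A, 3'. After: A=3 B=4 C=0 D=0 ZF=0 PC=6
Step 7: PC=6 exec 'ADD A, 7'. After: A=10 B=4 C=0 D=0 ZF=0 PC=7
Step 8: PC=7 exec 'HALT'. After: A=10 B=4 C=0 D=0 ZF=0 PC=7 HALTED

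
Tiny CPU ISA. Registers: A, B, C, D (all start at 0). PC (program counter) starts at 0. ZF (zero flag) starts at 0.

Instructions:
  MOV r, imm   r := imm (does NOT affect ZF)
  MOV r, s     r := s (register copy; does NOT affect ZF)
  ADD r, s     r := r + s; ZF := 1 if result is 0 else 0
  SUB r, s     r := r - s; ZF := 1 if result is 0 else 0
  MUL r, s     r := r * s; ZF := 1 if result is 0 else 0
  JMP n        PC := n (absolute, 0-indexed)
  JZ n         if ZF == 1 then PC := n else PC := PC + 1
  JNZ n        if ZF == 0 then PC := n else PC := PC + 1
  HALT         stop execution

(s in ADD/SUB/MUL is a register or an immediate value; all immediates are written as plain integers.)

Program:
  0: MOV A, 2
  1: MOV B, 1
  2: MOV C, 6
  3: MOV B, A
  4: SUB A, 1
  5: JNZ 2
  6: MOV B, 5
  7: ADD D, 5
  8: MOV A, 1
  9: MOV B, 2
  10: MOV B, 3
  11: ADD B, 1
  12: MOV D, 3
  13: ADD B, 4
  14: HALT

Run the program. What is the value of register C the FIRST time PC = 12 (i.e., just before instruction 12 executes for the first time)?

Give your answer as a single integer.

Step 1: PC=0 exec 'MOV A, 2'. After: A=2 B=0 C=0 D=0 ZF=0 PC=1
Step 2: PC=1 exec 'MOV B, 1'. After: A=2 B=1 C=0 D=0 ZF=0 PC=2
Step 3: PC=2 exec 'MOV C, 6'. After: A=2 B=1 C=6 D=0 ZF=0 PC=3
Step 4: PC=3 exec 'MOV B, A'. After: A=2 B=2 C=6 D=0 ZF=0 PC=4
Step 5: PC=4 exec 'SUB A, 1'. After: A=1 B=2 C=6 D=0 ZF=0 PC=5
Step 6: PC=5 exec 'JNZ 2'. After: A=1 B=2 C=6 D=0 ZF=0 PC=2
Step 7: PC=2 exec 'MOV C, 6'. After: A=1 B=2 C=6 D=0 ZF=0 PC=3
Step 8: PC=3 exec 'MOV B, A'. After: A=1 B=1 C=6 D=0 ZF=0 PC=4
Step 9: PC=4 exec 'SUB A, 1'. After: A=0 B=1 C=6 D=0 ZF=1 PC=5
Step 10: PC=5 exec 'JNZ 2'. After: A=0 B=1 C=6 D=0 ZF=1 PC=6
Step 11: PC=6 exec 'MOV B, 5'. After: A=0 B=5 C=6 D=0 ZF=1 PC=7
Step 12: PC=7 exec 'ADD D, 5'. After: A=0 B=5 C=6 D=5 ZF=0 PC=8
Step 13: PC=8 exec 'MOV A, 1'. After: A=1 B=5 C=6 D=5 ZF=0 PC=9
Step 14: PC=9 exec 'MOV B, 2'. After: A=1 B=2 C=6 D=5 ZF=0 PC=10
Step 15: PC=10 exec 'MOV B, 3'. After: A=1 B=3 C=6 D=5 ZF=0 PC=11
Step 16: PC=11 exec 'ADD B, 1'. After: A=1 B=4 C=6 D=5 ZF=0 PC=12
First time PC=12: C=6

6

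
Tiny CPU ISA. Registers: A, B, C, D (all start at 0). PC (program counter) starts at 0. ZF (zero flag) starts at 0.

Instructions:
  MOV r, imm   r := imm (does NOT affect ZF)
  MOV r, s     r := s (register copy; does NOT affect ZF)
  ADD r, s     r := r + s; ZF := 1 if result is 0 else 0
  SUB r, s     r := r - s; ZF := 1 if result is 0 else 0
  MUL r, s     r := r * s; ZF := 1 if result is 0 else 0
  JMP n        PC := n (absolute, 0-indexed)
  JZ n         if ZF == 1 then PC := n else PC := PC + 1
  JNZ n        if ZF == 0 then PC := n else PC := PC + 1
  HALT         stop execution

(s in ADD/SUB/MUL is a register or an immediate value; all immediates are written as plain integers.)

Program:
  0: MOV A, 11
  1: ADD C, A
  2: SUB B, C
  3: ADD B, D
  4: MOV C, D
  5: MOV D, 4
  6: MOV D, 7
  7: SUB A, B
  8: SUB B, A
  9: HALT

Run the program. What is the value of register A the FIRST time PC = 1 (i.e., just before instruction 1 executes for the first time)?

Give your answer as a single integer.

Step 1: PC=0 exec 'MOV A, 11'. After: A=11 B=0 C=0 D=0 ZF=0 PC=1
First time PC=1: A=11

11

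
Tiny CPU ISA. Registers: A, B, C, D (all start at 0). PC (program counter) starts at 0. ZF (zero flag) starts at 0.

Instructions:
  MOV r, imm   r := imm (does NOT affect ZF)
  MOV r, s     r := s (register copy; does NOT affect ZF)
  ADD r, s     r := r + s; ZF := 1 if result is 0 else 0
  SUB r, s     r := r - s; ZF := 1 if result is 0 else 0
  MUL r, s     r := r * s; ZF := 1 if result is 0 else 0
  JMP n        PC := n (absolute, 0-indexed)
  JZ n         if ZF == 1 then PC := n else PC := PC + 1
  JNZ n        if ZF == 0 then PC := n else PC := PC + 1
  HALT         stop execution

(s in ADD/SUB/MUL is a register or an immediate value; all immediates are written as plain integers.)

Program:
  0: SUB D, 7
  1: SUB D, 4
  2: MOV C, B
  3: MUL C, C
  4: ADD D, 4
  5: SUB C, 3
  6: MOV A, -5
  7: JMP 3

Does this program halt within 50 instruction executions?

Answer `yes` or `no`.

Answer: no

Derivation:
Step 1: PC=0 exec 'SUB D, 7'. After: A=0 B=0 C=0 D=-7 ZF=0 PC=1
Step 2: PC=1 exec 'SUB D, 4'. After: A=0 B=0 C=0 D=-11 ZF=0 PC=2
Step 3: PC=2 exec 'MOV C, B'. After: A=0 B=0 C=0 D=-11 ZF=0 PC=3
Step 4: PC=3 exec 'MUL C, C'. After: A=0 B=0 C=0 D=-11 ZF=1 PC=4
Step 5: PC=4 exec 'ADD D, 4'. After: A=0 B=0 C=0 D=-7 ZF=0 PC=5
Step 6: PC=5 exec 'SUB C, 3'. After: A=0 B=0 C=-3 D=-7 ZF=0 PC=6
Step 7: PC=6 exec 'MOV A, -5'. After: A=-5 B=0 C=-3 D=-7 ZF=0 PC=7
Step 8: PC=7 exec 'JMP 3'. After: A=-5 B=0 C=-3 D=-7 ZF=0 PC=3
Step 9: PC=3 exec 'MUL C, C'. After: A=-5 B=0 C=9 D=-7 ZF=0 PC=4
Step 10: PC=4 exec 'ADD D, 4'. After: A=-5 B=0 C=9 D=-3 ZF=0 PC=5
Step 11: PC=5 exec 'SUB C, 3'. After: A=-5 B=0 C=6 D=-3 ZF=0 PC=6
Step 12: PC=6 exec 'MOV A, -5'. After: A=-5 B=0 C=6 D=-3 ZF=0 PC=7
Step 13: PC=7 exec 'JMP 3'. After: A=-5 B=0 C=6 D=-3 ZF=0 PC=3
Step 14: PC=3 exec 'MUL C, C'. After: A=-5 B=0 C=36 D=-3 ZF=0 PC=4
Step 15: PC=4 exec 'ADD D, 4'. After: A=-5 B=0 C=36 D=1 ZF=0 PC=5
After 50 steps: not halted. PC revisits the same instructions with no path to HALT; will never halt.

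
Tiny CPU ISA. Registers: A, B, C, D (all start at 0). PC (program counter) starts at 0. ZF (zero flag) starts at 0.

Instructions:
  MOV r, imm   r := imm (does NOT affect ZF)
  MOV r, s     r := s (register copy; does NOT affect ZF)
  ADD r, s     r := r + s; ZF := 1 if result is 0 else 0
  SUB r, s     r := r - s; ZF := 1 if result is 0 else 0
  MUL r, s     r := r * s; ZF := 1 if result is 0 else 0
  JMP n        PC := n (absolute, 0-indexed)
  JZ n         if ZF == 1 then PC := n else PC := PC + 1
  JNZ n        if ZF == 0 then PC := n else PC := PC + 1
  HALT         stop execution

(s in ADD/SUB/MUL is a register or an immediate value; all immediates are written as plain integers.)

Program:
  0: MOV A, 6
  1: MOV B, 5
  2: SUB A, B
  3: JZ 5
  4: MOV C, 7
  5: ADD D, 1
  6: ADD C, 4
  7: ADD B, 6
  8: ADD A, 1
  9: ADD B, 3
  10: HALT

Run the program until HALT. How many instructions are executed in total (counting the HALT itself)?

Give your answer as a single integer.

Step 1: PC=0 exec 'MOV A, 6'. After: A=6 B=0 C=0 D=0 ZF=0 PC=1
Step 2: PC=1 exec 'MOV B, 5'. After: A=6 B=5 C=0 D=0 ZF=0 PC=2
Step 3: PC=2 exec 'SUB A, B'. After: A=1 B=5 C=0 D=0 ZF=0 PC=3
Step 4: PC=3 exec 'JZ 5'. After: A=1 B=5 C=0 D=0 ZF=0 PC=4
Step 5: PC=4 exec 'MOV C, 7'. After: A=1 B=5 C=7 D=0 ZF=0 PC=5
Step 6: PC=5 exec 'ADD D, 1'. After: A=1 B=5 C=7 D=1 ZF=0 PC=6
Step 7: PC=6 exec 'ADD C, 4'. After: A=1 B=5 C=11 D=1 ZF=0 PC=7
Step 8: PC=7 exec 'ADD B, 6'. After: A=1 B=11 C=11 D=1 ZF=0 PC=8
Step 9: PC=8 exec 'ADD A, 1'. After: A=2 B=11 C=11 D=1 ZF=0 PC=9
Step 10: PC=9 exec 'ADD B, 3'. After: A=2 B=14 C=11 D=1 ZF=0 PC=10
Step 11: PC=10 exec 'HALT'. After: A=2 B=14 C=11 D=1 ZF=0 PC=10 HALTED
Total instructions executed: 11

Answer: 11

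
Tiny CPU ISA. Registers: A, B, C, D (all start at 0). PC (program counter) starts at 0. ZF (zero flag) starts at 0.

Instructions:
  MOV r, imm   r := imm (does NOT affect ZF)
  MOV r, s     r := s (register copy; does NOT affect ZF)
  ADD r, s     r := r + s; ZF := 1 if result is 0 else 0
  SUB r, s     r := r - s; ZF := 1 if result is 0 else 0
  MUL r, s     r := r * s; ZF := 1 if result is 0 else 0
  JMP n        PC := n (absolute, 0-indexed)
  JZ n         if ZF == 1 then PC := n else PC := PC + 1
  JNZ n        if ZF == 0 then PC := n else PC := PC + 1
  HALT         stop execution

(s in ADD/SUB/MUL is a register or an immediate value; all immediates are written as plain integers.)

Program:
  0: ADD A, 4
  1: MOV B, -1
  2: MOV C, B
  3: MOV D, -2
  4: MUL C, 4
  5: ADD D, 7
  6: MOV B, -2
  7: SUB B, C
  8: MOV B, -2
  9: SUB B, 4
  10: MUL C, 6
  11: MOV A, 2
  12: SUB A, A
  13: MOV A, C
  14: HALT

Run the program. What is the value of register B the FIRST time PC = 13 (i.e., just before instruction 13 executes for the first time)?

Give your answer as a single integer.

Step 1: PC=0 exec 'ADD A, 4'. After: A=4 B=0 C=0 D=0 ZF=0 PC=1
Step 2: PC=1 exec 'MOV B, -1'. After: A=4 B=-1 C=0 D=0 ZF=0 PC=2
Step 3: PC=2 exec 'MOV C, B'. After: A=4 B=-1 C=-1 D=0 ZF=0 PC=3
Step 4: PC=3 exec 'MOV D, -2'. After: A=4 B=-1 C=-1 D=-2 ZF=0 PC=4
Step 5: PC=4 exec 'MUL C, 4'. After: A=4 B=-1 C=-4 D=-2 ZF=0 PC=5
Step 6: PC=5 exec 'ADD D, 7'. After: A=4 B=-1 C=-4 D=5 ZF=0 PC=6
Step 7: PC=6 exec 'MOV B, -2'. After: A=4 B=-2 C=-4 D=5 ZF=0 PC=7
Step 8: PC=7 exec 'SUB B, C'. After: A=4 B=2 C=-4 D=5 ZF=0 PC=8
Step 9: PC=8 exec 'MOV B, -2'. After: A=4 B=-2 C=-4 D=5 ZF=0 PC=9
Step 10: PC=9 exec 'SUB B, 4'. After: A=4 B=-6 C=-4 D=5 ZF=0 PC=10
Step 11: PC=10 exec 'MUL C, 6'. After: A=4 B=-6 C=-24 D=5 ZF=0 PC=11
Step 12: PC=11 exec 'MOV A, 2'. After: A=2 B=-6 C=-24 D=5 ZF=0 PC=12
Step 13: PC=12 exec 'SUB A, A'. After: A=0 B=-6 C=-24 D=5 ZF=1 PC=13
First time PC=13: B=-6

-6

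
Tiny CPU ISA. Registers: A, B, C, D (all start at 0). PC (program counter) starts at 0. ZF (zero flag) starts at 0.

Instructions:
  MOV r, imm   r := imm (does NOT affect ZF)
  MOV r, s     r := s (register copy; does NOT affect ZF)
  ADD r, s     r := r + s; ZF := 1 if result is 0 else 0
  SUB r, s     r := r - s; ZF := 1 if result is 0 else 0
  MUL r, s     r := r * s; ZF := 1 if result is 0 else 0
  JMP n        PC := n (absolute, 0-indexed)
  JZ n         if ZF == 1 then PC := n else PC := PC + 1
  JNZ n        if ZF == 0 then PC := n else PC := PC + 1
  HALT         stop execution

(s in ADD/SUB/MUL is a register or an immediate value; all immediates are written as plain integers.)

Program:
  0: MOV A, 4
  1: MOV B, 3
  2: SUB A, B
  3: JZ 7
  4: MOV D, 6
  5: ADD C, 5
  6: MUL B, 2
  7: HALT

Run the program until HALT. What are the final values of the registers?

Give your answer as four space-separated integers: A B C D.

Answer: 1 6 5 6

Derivation:
Step 1: PC=0 exec 'MOV A, 4'. After: A=4 B=0 C=0 D=0 ZF=0 PC=1
Step 2: PC=1 exec 'MOV B, 3'. After: A=4 B=3 C=0 D=0 ZF=0 PC=2
Step 3: PC=2 exec 'SUB A, B'. After: A=1 B=3 C=0 D=0 ZF=0 PC=3
Step 4: PC=3 exec 'JZ 7'. After: A=1 B=3 C=0 D=0 ZF=0 PC=4
Step 5: PC=4 exec 'MOV D, 6'. After: A=1 B=3 C=0 D=6 ZF=0 PC=5
Step 6: PC=5 exec 'ADD C, 5'. After: A=1 B=3 C=5 D=6 ZF=0 PC=6
Step 7: PC=6 exec 'MUL B, 2'. After: A=1 B=6 C=5 D=6 ZF=0 PC=7
Step 8: PC=7 exec 'HALT'. After: A=1 B=6 C=5 D=6 ZF=0 PC=7 HALTED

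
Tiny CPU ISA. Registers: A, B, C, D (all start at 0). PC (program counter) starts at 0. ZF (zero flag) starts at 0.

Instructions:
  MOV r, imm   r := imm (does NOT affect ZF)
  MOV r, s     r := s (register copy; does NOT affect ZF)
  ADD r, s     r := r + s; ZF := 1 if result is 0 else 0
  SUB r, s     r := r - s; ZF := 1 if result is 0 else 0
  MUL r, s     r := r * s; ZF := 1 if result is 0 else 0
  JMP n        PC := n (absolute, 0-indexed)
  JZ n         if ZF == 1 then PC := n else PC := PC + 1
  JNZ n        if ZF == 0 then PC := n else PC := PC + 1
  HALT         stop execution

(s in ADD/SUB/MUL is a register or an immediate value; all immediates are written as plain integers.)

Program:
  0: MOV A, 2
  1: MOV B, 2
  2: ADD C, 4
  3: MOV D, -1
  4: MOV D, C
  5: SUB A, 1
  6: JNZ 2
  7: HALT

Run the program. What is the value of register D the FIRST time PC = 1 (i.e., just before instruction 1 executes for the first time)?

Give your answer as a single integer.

Step 1: PC=0 exec 'MOV A, 2'. After: A=2 B=0 C=0 D=0 ZF=0 PC=1
First time PC=1: D=0

0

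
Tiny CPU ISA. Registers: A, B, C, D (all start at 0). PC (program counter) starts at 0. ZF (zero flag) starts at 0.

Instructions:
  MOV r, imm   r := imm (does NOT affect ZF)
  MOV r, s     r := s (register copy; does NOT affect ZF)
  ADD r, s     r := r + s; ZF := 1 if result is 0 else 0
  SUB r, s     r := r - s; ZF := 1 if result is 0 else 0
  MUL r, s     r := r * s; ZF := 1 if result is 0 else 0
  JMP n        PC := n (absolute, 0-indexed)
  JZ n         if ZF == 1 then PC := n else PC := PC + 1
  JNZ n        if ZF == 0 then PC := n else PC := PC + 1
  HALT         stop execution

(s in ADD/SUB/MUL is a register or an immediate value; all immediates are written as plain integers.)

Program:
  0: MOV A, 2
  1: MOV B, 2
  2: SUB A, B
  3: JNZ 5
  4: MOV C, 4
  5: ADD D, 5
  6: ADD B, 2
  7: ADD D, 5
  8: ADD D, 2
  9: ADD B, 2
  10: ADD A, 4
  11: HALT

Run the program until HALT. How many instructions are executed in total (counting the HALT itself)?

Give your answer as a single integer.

Answer: 12

Derivation:
Step 1: PC=0 exec 'MOV A, 2'. After: A=2 B=0 C=0 D=0 ZF=0 PC=1
Step 2: PC=1 exec 'MOV B, 2'. After: A=2 B=2 C=0 D=0 ZF=0 PC=2
Step 3: PC=2 exec 'SUB A, B'. After: A=0 B=2 C=0 D=0 ZF=1 PC=3
Step 4: PC=3 exec 'JNZ 5'. After: A=0 B=2 C=0 D=0 ZF=1 PC=4
Step 5: PC=4 exec 'MOV C, 4'. After: A=0 B=2 C=4 D=0 ZF=1 PC=5
Step 6: PC=5 exec 'ADD D, 5'. After: A=0 B=2 C=4 D=5 ZF=0 PC=6
Step 7: PC=6 exec 'ADD B, 2'. After: A=0 B=4 C=4 D=5 ZF=0 PC=7
Step 8: PC=7 exec 'ADD D, 5'. After: A=0 B=4 C=4 D=10 ZF=0 PC=8
Step 9: PC=8 exec 'ADD D, 2'. After: A=0 B=4 C=4 D=12 ZF=0 PC=9
Step 10: PC=9 exec 'ADD B, 2'. After: A=0 B=6 C=4 D=12 ZF=0 PC=10
Step 11: PC=10 exec 'ADD A, 4'. After: A=4 B=6 C=4 D=12 ZF=0 PC=11
Step 12: PC=11 exec 'HALT'. After: A=4 B=6 C=4 D=12 ZF=0 PC=11 HALTED
Total instructions executed: 12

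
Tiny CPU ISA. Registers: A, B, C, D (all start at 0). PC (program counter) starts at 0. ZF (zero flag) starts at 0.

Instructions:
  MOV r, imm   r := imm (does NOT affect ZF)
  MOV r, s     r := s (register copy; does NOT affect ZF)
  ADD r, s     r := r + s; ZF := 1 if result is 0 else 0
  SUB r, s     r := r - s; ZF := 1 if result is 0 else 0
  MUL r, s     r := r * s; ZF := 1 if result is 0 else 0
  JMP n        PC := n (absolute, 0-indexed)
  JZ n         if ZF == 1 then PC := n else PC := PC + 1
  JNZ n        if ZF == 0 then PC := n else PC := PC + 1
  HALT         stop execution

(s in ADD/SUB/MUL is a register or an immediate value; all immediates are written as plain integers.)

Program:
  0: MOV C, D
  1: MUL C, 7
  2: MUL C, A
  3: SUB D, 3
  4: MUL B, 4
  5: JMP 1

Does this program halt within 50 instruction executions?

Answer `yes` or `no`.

Step 1: PC=0 exec 'MOV C, D'. After: A=0 B=0 C=0 D=0 ZF=0 PC=1
Step 2: PC=1 exec 'MUL C, 7'. After: A=0 B=0 C=0 D=0 ZF=1 PC=2
Step 3: PC=2 exec 'MUL C, A'. After: A=0 B=0 C=0 D=0 ZF=1 PC=3
Step 4: PC=3 exec 'SUB D, 3'. After: A=0 B=0 C=0 D=-3 ZF=0 PC=4
Step 5: PC=4 exec 'MUL B, 4'. After: A=0 B=0 C=0 D=-3 ZF=1 PC=5
Step 6: PC=5 exec 'JMP 1'. After: A=0 B=0 C=0 D=-3 ZF=1 PC=1
Step 7: PC=1 exec 'MUL C, 7'. After: A=0 B=0 C=0 D=-3 ZF=1 PC=2
Step 8: PC=2 exec 'MUL C, A'. After: A=0 B=0 C=0 D=-3 ZF=1 PC=3
Step 9: PC=3 exec 'SUB D, 3'. After: A=0 B=0 C=0 D=-6 ZF=0 PC=4
Step 10: PC=4 exec 'MUL B, 4'. After: A=0 B=0 C=0 D=-6 ZF=1 PC=5
Step 11: PC=5 exec 'JMP 1'. After: A=0 B=0 C=0 D=-6 ZF=1 PC=1
Step 12: PC=1 exec 'MUL C, 7'. After: A=0 B=0 C=0 D=-6 ZF=1 PC=2
Step 13: PC=2 exec 'MUL C, A'. After: A=0 B=0 C=0 D=-6 ZF=1 PC=3
Step 14: PC=3 exec 'SUB D, 3'. After: A=0 B=0 C=0 D=-9 ZF=0 PC=4
Step 15: PC=4 exec 'MUL B, 4'. After: A=0 B=0 C=0 D=-9 ZF=1 PC=5
After 50 steps: not halted. PC revisits the same instructions with no path to HALT; will never halt.

Answer: no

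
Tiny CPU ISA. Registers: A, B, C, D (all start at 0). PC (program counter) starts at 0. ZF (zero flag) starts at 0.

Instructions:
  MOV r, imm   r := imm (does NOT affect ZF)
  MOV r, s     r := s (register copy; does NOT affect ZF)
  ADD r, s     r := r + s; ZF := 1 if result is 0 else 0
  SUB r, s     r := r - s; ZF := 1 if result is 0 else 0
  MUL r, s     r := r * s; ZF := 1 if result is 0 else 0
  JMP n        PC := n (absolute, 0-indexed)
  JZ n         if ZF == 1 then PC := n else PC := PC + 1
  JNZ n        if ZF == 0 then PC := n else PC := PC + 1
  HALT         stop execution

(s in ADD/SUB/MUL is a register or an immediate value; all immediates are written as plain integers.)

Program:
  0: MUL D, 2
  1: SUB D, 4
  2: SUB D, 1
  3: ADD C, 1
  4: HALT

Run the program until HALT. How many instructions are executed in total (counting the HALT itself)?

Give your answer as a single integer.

Step 1: PC=0 exec 'MUL D, 2'. After: A=0 B=0 C=0 D=0 ZF=1 PC=1
Step 2: PC=1 exec 'SUB D, 4'. After: A=0 B=0 C=0 D=-4 ZF=0 PC=2
Step 3: PC=2 exec 'SUB D, 1'. After: A=0 B=0 C=0 D=-5 ZF=0 PC=3
Step 4: PC=3 exec 'ADD C, 1'. After: A=0 B=0 C=1 D=-5 ZF=0 PC=4
Step 5: PC=4 exec 'HALT'. After: A=0 B=0 C=1 D=-5 ZF=0 PC=4 HALTED
Total instructions executed: 5

Answer: 5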